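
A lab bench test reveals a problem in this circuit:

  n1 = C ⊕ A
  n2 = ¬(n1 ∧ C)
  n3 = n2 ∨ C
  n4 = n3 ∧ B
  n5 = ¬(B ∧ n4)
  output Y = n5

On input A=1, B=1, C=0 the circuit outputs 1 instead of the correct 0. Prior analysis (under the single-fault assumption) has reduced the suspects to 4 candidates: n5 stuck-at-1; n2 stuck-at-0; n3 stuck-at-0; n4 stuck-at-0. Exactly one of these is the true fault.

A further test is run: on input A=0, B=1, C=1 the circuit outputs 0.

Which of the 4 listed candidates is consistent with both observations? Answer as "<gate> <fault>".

Evaluate each candidate on input A=0, B=1, C=1:
  n5 stuck-at-1: n1=1, n2=0, n3=1, n4=1, n5=1 [stuck-at-1] → 1 — eliminated
  n2 stuck-at-0: n1=1, n2=0 [stuck-at-0], n3=1, n4=1, n5=0 → 0 — matches
  n3 stuck-at-0: n1=1, n2=0, n3=0 [stuck-at-0], n4=0, n5=1 → 1 — eliminated
  n4 stuck-at-0: n1=1, n2=0, n3=1, n4=0 [stuck-at-0], n5=1 → 1 — eliminated
Only n2 stuck-at-0 reproduces the observed 0.

n2 stuck-at-0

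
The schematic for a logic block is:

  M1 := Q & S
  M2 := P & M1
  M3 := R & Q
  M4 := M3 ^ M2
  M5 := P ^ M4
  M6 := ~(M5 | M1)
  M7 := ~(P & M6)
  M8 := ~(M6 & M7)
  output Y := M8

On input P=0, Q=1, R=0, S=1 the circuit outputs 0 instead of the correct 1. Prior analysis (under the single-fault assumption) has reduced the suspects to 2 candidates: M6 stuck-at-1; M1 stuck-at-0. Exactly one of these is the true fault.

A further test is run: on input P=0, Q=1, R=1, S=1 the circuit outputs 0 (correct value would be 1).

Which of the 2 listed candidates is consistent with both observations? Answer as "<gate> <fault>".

Evaluate each candidate on input P=0, Q=1, R=1, S=1:
  M6 stuck-at-1: M1=1, M2=0, M3=1, M4=1, M5=1, M6=1 [stuck-at-1], M7=1, M8=0 → 0 — matches
  M1 stuck-at-0: M1=0 [stuck-at-0], M2=0, M3=1, M4=1, M5=1, M6=0, M7=1, M8=1 → 1 — eliminated
Only M6 stuck-at-1 reproduces the observed 0.

M6 stuck-at-1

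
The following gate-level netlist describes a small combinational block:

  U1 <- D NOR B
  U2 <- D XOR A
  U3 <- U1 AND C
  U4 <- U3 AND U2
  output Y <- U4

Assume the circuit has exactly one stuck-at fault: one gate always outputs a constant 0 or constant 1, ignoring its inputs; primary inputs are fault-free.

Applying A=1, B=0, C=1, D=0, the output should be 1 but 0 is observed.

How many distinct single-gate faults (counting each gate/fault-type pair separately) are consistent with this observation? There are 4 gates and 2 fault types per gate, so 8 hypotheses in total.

4

Fault-free: U1=1, U2=1, U3=1, U4=1 → 1. Observed 0.
  U1 stuck-at-0: output 0 ✓
  U1 stuck-at-1: output 1 ✗
  U2 stuck-at-0: output 0 ✓
  U2 stuck-at-1: output 1 ✗
  U3 stuck-at-0: output 0 ✓
  U3 stuck-at-1: output 1 ✗
  U4 stuck-at-0: output 0 ✓
  U4 stuck-at-1: output 1 ✗
Consistent faults: {U1 stuck-at-0, U2 stuck-at-0, U3 stuck-at-0, U4 stuck-at-0} — 4 in all.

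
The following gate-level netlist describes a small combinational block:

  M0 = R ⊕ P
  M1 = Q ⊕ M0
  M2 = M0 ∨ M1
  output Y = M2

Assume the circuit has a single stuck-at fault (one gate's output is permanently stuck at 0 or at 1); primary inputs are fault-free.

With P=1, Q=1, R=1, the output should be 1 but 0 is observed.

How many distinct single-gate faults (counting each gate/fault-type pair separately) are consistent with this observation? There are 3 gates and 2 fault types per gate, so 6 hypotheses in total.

Fault-free: M0=0, M1=1, M2=1 → 1. Observed 0.
  M0 stuck-at-0: output 1 ✗
  M0 stuck-at-1: output 1 ✗
  M1 stuck-at-0: output 0 ✓
  M1 stuck-at-1: output 1 ✗
  M2 stuck-at-0: output 0 ✓
  M2 stuck-at-1: output 1 ✗
Consistent faults: {M1 stuck-at-0, M2 stuck-at-0} — 2 in all.

2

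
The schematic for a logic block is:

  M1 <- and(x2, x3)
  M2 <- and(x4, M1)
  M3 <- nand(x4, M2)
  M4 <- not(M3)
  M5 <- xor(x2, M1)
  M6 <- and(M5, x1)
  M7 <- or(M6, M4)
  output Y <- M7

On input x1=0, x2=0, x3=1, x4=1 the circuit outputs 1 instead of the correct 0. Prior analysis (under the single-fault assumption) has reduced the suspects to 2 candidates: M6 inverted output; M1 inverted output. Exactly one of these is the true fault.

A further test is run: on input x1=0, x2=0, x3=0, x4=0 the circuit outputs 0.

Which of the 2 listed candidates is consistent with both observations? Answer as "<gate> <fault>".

M1 inverted output

Evaluate each candidate on input x1=0, x2=0, x3=0, x4=0:
  M6 inverted output: M1=0, M2=0, M3=1, M4=0, M5=0, M6=1 [inverted output], M7=1 → 1 — eliminated
  M1 inverted output: M1=1 [inverted output], M2=0, M3=1, M4=0, M5=1, M6=0, M7=0 → 0 — matches
Only M1 inverted output reproduces the observed 0.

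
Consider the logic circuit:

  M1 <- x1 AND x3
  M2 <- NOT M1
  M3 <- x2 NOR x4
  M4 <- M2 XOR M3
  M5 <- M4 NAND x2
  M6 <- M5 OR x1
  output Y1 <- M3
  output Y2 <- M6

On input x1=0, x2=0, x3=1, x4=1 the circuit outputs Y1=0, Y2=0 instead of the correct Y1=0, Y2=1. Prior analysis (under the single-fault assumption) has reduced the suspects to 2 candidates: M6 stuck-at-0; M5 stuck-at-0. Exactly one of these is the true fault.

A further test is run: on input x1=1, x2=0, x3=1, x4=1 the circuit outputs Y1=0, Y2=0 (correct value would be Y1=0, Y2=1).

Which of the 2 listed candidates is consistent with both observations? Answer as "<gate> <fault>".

Evaluate each candidate on input x1=1, x2=0, x3=1, x4=1:
  M6 stuck-at-0: M1=1, M2=0, M3=0, M4=0, M5=1, M6=0 [stuck-at-0] → Y1=0, Y2=0 — matches
  M5 stuck-at-0: M1=1, M2=0, M3=0, M4=0, M5=0 [stuck-at-0], M6=1 → Y1=0, Y2=1 — eliminated
Only M6 stuck-at-0 reproduces the observed Y1=0, Y2=0.

M6 stuck-at-0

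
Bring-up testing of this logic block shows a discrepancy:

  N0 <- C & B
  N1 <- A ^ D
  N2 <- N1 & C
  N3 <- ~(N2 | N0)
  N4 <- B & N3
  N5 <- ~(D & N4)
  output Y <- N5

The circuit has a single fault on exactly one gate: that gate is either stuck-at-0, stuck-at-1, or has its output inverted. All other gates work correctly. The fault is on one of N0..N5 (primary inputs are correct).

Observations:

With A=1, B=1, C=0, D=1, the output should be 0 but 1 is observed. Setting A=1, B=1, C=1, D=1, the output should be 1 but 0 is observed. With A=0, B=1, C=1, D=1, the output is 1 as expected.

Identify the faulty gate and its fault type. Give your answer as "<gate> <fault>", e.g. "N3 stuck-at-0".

N0 inverted output

Fault-free values for test 1 (A=1, B=1, C=0, D=1): N0=0, N1=0, N2=0, N3=1, N4=1, N5=0, giving Y=0. Observed 1.
Test 1: faults giving observed 1 are {N0 stuck-at-1, N0 inverted output, N2 stuck-at-1, N2 inverted output, N3 stuck-at-0, N3 inverted output, N4 stuck-at-0, N4 inverted output, N5 stuck-at-1, N5 inverted output}.
Test 2 (A=1, B=1, C=1, D=1): fault-free N0=1, N1=0, N2=0, N3=0, N4=0, N5=1 → 1; observed 0. Eliminates N0 stuck-at-1, N2 stuck-at-1, N2 inverted output, N3 stuck-at-0, N4 stuck-at-0, N5 stuck-at-1.
Test 3 (A=0, B=1, C=1, D=1): fault-free N0=1, N1=1, N2=1, N3=0, N4=0, N5=1 → 1; observed 1. Eliminates N3 inverted output, N4 inverted output, N5 inverted output.
Only N0 inverted output is consistent with every test.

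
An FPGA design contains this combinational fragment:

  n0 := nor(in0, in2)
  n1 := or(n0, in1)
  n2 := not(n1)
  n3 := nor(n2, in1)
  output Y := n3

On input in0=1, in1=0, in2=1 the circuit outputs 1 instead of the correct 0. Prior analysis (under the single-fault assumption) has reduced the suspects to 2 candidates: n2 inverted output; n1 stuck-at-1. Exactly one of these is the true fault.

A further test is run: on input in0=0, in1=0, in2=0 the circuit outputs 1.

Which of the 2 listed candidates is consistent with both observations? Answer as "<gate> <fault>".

n1 stuck-at-1

Evaluate each candidate on input in0=0, in1=0, in2=0:
  n2 inverted output: n0=1, n1=1, n2=1 [inverted output], n3=0 → 0 — eliminated
  n1 stuck-at-1: n0=1, n1=1 [stuck-at-1], n2=0, n3=1 → 1 — matches
Only n1 stuck-at-1 reproduces the observed 1.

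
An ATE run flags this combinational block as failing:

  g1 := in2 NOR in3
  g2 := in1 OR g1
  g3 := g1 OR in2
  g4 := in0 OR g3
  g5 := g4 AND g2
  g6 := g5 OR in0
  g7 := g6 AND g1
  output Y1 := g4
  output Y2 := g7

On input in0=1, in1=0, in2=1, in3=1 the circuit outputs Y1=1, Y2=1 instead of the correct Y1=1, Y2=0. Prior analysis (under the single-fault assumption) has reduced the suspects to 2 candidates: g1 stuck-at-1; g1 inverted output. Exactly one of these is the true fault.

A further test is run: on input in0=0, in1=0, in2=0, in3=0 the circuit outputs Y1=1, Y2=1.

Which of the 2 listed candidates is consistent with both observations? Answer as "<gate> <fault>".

Evaluate each candidate on input in0=0, in1=0, in2=0, in3=0:
  g1 stuck-at-1: g1=1 [stuck-at-1], g2=1, g3=1, g4=1, g5=1, g6=1, g7=1 → Y1=1, Y2=1 — matches
  g1 inverted output: g1=0 [inverted output], g2=0, g3=0, g4=0, g5=0, g6=0, g7=0 → Y1=0, Y2=0 — eliminated
Only g1 stuck-at-1 reproduces the observed Y1=1, Y2=1.

g1 stuck-at-1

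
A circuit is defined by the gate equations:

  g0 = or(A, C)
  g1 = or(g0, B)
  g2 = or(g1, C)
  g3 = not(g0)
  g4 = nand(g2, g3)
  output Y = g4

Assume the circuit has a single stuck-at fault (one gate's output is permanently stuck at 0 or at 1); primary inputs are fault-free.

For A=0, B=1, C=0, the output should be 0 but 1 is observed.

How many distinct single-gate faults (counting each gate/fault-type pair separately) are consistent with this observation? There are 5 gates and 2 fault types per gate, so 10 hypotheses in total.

5

Fault-free: g0=0, g1=1, g2=1, g3=1, g4=0 → 0. Observed 1.
  g0 stuck-at-0: output 0 ✗
  g0 stuck-at-1: output 1 ✓
  g1 stuck-at-0: output 1 ✓
  g1 stuck-at-1: output 0 ✗
  g2 stuck-at-0: output 1 ✓
  g2 stuck-at-1: output 0 ✗
  g3 stuck-at-0: output 1 ✓
  g3 stuck-at-1: output 0 ✗
  g4 stuck-at-0: output 0 ✗
  g4 stuck-at-1: output 1 ✓
Consistent faults: {g0 stuck-at-1, g1 stuck-at-0, g2 stuck-at-0, g3 stuck-at-0, g4 stuck-at-1} — 5 in all.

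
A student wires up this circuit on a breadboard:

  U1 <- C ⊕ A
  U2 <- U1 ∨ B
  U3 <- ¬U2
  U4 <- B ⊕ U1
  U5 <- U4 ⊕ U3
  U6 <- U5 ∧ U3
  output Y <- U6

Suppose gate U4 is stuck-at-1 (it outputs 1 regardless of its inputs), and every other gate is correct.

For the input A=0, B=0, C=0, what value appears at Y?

Propagate with U4 forced: U1=0, U2=0, U3=1, U4=1 [stuck-at-1], U5=0, U6=0.
So Y = 0. (Without the fault it would be 1.)

0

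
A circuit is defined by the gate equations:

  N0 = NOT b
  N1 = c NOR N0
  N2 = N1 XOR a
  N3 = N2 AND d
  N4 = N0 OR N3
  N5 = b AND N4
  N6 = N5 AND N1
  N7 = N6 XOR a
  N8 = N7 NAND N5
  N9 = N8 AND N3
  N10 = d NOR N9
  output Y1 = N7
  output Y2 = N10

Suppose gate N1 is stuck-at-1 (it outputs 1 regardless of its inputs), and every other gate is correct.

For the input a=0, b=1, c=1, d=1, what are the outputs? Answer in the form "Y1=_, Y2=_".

Y1=1, Y2=0

Propagate with N1 forced: N0=0, N1=1 [stuck-at-1], N2=1, N3=1, N4=1, N5=1, N6=1, N7=1, N8=0, N9=0, N10=0.
So the outputs are Y1=1, Y2=0. (Without the fault they would be Y1=0, Y2=0.)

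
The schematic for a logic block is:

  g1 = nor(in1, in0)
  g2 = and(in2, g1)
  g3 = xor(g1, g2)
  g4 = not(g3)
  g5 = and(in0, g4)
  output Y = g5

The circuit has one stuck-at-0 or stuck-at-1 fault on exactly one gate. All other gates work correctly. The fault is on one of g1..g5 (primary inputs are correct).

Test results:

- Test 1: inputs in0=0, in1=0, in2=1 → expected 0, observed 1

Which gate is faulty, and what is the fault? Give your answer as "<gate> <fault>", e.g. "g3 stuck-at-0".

Fault-free values for test 1 (in0=0, in1=0, in2=1): g1=1, g2=1, g3=0, g4=1, g5=0, giving Y=0. Observed 1.
Test 1: faults giving observed 1 are {g5 stuck-at-1}.
Only g5 stuck-at-1 is consistent with every test.

g5 stuck-at-1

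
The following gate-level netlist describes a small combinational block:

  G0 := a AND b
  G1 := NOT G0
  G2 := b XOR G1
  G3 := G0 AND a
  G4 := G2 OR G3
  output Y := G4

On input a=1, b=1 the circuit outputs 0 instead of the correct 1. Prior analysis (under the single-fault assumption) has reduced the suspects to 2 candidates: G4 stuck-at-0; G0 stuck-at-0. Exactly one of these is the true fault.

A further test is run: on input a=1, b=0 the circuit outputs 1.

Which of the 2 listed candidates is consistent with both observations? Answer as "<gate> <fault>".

Evaluate each candidate on input a=1, b=0:
  G4 stuck-at-0: G0=0, G1=1, G2=1, G3=0, G4=0 [stuck-at-0] → 0 — eliminated
  G0 stuck-at-0: G0=0 [stuck-at-0], G1=1, G2=1, G3=0, G4=1 → 1 — matches
Only G0 stuck-at-0 reproduces the observed 1.

G0 stuck-at-0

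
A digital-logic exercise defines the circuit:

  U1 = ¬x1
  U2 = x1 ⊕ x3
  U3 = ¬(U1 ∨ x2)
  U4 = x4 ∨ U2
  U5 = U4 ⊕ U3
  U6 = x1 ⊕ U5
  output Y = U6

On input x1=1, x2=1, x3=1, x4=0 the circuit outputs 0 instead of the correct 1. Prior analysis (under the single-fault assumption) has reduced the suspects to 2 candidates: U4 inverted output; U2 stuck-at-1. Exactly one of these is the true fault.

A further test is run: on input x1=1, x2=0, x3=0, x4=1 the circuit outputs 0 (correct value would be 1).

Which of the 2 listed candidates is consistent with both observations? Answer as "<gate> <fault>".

Evaluate each candidate on input x1=1, x2=0, x3=0, x4=1:
  U4 inverted output: U1=0, U2=1, U3=1, U4=0 [inverted output], U5=1, U6=0 → 0 — matches
  U2 stuck-at-1: U1=0, U2=1 [stuck-at-1], U3=1, U4=1, U5=0, U6=1 → 1 — eliminated
Only U4 inverted output reproduces the observed 0.

U4 inverted output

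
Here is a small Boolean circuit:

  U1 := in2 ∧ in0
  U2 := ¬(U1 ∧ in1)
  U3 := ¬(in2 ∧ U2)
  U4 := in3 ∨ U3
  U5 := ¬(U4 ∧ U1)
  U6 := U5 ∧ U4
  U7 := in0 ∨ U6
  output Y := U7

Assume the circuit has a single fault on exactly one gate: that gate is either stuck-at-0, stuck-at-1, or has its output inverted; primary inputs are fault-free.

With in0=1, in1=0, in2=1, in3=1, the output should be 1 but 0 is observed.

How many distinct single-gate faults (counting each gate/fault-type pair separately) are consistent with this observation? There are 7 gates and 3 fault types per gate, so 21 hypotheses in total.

Fault-free: U1=1, U2=1, U3=0, U4=1, U5=0, U6=0, U7=1 → 1. Observed 0.
  U1: none of the 3 fault types match ✗
  U2: none of the 3 fault types match ✗
  U3: none of the 3 fault types match ✗
  U4: none of the 3 fault types match ✗
  U5: none of the 3 fault types match ✗
  U6: none of the 3 fault types match ✗
  U7: stuck-at-0, inverted output ✓; others ✗
Consistent faults: {U7 stuck-at-0, U7 inverted output} — 2 in all.

2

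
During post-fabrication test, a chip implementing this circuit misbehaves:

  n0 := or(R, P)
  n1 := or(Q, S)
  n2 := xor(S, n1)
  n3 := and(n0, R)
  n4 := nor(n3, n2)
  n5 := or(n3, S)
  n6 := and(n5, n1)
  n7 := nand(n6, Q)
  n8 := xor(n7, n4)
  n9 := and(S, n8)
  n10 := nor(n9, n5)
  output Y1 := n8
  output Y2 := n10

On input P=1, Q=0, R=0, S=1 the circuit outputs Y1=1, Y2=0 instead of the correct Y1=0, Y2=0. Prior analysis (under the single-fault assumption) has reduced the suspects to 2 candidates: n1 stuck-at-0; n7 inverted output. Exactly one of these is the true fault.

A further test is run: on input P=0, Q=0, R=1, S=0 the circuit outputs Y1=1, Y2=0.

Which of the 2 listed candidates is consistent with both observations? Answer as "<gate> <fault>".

Evaluate each candidate on input P=0, Q=0, R=1, S=0:
  n1 stuck-at-0: n0=1, n1=0 [stuck-at-0], n2=0, n3=1, n4=0, n5=1, n6=0, n7=1, n8=1, n9=0, n10=0 → Y1=1, Y2=0 — matches
  n7 inverted output: n0=1, n1=0, n2=0, n3=1, n4=0, n5=1, n6=0, n7=0 [inverted output], n8=0, n9=0, n10=0 → Y1=0, Y2=0 — eliminated
Only n1 stuck-at-0 reproduces the observed Y1=1, Y2=0.

n1 stuck-at-0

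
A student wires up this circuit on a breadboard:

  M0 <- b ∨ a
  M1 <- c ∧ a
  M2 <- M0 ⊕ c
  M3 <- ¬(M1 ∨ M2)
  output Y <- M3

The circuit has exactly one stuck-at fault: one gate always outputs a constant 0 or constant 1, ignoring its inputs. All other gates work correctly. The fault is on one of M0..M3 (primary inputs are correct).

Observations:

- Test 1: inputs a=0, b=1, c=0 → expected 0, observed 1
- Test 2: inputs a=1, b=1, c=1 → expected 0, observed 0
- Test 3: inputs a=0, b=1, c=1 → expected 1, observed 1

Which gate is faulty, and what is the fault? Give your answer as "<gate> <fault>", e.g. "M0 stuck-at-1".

Fault-free values for test 1 (a=0, b=1, c=0): M0=1, M1=0, M2=1, M3=0, giving Y=0. Observed 1.
Test 1: faults giving observed 1 are {M0 stuck-at-0, M2 stuck-at-0, M3 stuck-at-1}.
Test 2 (a=1, b=1, c=1): fault-free M0=1, M1=1, M2=0, M3=0 → 0; observed 0. Eliminates M3 stuck-at-1.
Test 3 (a=0, b=1, c=1): fault-free M0=1, M1=0, M2=0, M3=1 → 1; observed 1. Eliminates M0 stuck-at-0.
Only M2 stuck-at-0 is consistent with every test.

M2 stuck-at-0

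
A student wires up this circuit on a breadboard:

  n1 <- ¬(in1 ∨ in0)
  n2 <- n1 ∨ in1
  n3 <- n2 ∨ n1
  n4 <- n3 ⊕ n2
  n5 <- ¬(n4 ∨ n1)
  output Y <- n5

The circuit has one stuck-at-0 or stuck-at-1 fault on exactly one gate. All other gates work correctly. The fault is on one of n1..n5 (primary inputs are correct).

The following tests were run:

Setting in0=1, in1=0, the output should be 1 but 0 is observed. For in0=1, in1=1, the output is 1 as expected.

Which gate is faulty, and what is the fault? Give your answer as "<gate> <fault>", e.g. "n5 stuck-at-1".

Fault-free values for test 1 (in0=1, in1=0): n1=0, n2=0, n3=0, n4=0, n5=1, giving Y=1. Observed 0.
Test 1: faults giving observed 0 are {n1 stuck-at-1, n3 stuck-at-1, n4 stuck-at-1, n5 stuck-at-0}.
Test 2 (in0=1, in1=1): fault-free n1=0, n2=1, n3=1, n4=0, n5=1 → 1; observed 1. Eliminates n1 stuck-at-1, n4 stuck-at-1, n5 stuck-at-0.
Only n3 stuck-at-1 is consistent with every test.

n3 stuck-at-1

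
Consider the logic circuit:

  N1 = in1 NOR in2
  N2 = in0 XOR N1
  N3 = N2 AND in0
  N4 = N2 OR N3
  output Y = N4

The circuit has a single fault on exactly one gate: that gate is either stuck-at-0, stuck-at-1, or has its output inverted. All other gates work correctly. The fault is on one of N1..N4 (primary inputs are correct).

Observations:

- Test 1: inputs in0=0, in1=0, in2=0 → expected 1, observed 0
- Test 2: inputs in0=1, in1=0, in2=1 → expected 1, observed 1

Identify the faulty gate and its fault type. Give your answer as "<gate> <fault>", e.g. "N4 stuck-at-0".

Fault-free values for test 1 (in0=0, in1=0, in2=0): N1=1, N2=1, N3=0, N4=1, giving Y=1. Observed 0.
Test 1: faults giving observed 0 are {N1 stuck-at-0, N1 inverted output, N2 stuck-at-0, N2 inverted output, N4 stuck-at-0, N4 inverted output}.
Test 2 (in0=1, in1=0, in2=1): fault-free N1=0, N2=1, N3=1, N4=1 → 1; observed 1. Eliminates N1 inverted output, N2 stuck-at-0, N2 inverted output, N4 stuck-at-0, N4 inverted output.
Only N1 stuck-at-0 is consistent with every test.

N1 stuck-at-0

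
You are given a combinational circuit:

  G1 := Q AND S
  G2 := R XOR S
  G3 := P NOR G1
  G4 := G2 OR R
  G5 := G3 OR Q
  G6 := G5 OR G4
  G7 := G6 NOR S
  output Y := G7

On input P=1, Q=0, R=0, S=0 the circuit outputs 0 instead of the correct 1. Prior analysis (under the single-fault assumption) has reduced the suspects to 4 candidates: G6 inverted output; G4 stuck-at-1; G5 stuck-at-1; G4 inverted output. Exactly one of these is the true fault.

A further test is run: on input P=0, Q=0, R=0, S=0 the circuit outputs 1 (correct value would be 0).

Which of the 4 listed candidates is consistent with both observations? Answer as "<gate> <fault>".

Evaluate each candidate on input P=0, Q=0, R=0, S=0:
  G6 inverted output: G1=0, G2=0, G3=1, G4=0, G5=1, G6=0 [inverted output], G7=1 → 1 — matches
  G4 stuck-at-1: G1=0, G2=0, G3=1, G4=1 [stuck-at-1], G5=1, G6=1, G7=0 → 0 — eliminated
  G5 stuck-at-1: G1=0, G2=0, G3=1, G4=0, G5=1 [stuck-at-1], G6=1, G7=0 → 0 — eliminated
  G4 inverted output: G1=0, G2=0, G3=1, G4=1 [inverted output], G5=1, G6=1, G7=0 → 0 — eliminated
Only G6 inverted output reproduces the observed 1.

G6 inverted output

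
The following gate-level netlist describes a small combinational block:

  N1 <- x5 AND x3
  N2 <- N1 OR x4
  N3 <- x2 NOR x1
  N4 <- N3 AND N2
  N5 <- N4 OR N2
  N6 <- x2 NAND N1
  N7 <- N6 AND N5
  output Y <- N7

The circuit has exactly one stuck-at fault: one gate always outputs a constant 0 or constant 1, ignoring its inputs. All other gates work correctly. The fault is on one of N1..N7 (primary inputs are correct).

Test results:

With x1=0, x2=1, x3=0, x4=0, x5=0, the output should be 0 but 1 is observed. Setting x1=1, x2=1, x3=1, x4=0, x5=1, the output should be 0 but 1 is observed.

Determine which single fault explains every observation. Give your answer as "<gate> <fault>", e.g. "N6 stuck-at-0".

Fault-free values for test 1 (x1=0, x2=1, x3=0, x4=0, x5=0): N1=0, N2=0, N3=0, N4=0, N5=0, N6=1, N7=0, giving Y=0. Observed 1.
Test 1: faults giving observed 1 are {N2 stuck-at-1, N4 stuck-at-1, N5 stuck-at-1, N7 stuck-at-1}.
Test 2 (x1=1, x2=1, x3=1, x4=0, x5=1): fault-free N1=1, N2=1, N3=0, N4=0, N5=1, N6=0, N7=0 → 0; observed 1. Eliminates N2 stuck-at-1, N4 stuck-at-1, N5 stuck-at-1.
Only N7 stuck-at-1 is consistent with every test.

N7 stuck-at-1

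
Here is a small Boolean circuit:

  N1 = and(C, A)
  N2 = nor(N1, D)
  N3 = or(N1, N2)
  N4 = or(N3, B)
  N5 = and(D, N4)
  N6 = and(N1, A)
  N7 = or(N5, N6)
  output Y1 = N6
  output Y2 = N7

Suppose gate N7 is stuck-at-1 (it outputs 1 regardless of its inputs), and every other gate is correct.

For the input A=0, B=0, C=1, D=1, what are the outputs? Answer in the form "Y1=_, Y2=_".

Propagate with N7 forced: N1=0, N2=0, N3=0, N4=0, N5=0, N6=0, N7=1 [stuck-at-1].
So the outputs are Y1=0, Y2=1. (Without the fault they would be Y1=0, Y2=0.)

Y1=0, Y2=1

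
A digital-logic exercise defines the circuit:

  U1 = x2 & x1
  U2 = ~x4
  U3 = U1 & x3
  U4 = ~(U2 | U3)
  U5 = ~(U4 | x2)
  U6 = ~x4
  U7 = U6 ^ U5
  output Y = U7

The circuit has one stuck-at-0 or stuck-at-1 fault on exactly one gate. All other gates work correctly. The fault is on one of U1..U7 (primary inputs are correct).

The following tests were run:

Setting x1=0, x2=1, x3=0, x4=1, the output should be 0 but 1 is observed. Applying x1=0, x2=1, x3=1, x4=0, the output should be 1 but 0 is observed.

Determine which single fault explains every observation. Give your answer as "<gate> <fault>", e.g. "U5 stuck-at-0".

U5 stuck-at-1

Fault-free values for test 1 (x1=0, x2=1, x3=0, x4=1): U1=0, U2=0, U3=0, U4=1, U5=0, U6=0, U7=0, giving Y=0. Observed 1.
Test 1: faults giving observed 1 are {U5 stuck-at-1, U6 stuck-at-1, U7 stuck-at-1}.
Test 2 (x1=0, x2=1, x3=1, x4=0): fault-free U1=0, U2=1, U3=0, U4=0, U5=0, U6=1, U7=1 → 1; observed 0. Eliminates U6 stuck-at-1, U7 stuck-at-1.
Only U5 stuck-at-1 is consistent with every test.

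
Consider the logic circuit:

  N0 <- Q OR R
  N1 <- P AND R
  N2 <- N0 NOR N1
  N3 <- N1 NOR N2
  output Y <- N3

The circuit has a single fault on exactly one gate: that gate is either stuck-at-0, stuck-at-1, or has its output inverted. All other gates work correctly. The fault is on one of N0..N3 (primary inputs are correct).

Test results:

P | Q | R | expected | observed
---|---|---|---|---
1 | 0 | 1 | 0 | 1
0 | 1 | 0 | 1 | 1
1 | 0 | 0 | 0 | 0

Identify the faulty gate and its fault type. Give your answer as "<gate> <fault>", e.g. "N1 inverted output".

N1 stuck-at-0

Fault-free values for test 1 (P=1, Q=0, R=1): N0=1, N1=1, N2=0, N3=0, giving Y=0. Observed 1.
Test 1: faults giving observed 1 are {N1 stuck-at-0, N1 inverted output, N3 stuck-at-1, N3 inverted output}.
Test 2 (P=0, Q=1, R=0): fault-free N0=1, N1=0, N2=0, N3=1 → 1; observed 1. Eliminates N1 inverted output, N3 inverted output.
Test 3 (P=1, Q=0, R=0): fault-free N0=0, N1=0, N2=1, N3=0 → 0; observed 0. Eliminates N3 stuck-at-1.
Only N1 stuck-at-0 is consistent with every test.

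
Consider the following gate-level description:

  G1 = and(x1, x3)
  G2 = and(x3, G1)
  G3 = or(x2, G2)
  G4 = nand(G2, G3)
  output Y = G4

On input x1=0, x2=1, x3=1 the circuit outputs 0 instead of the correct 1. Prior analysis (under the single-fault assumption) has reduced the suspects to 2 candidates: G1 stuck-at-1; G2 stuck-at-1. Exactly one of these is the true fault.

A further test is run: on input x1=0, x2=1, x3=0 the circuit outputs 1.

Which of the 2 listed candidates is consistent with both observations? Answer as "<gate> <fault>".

G1 stuck-at-1

Evaluate each candidate on input x1=0, x2=1, x3=0:
  G1 stuck-at-1: G1=1 [stuck-at-1], G2=0, G3=1, G4=1 → 1 — matches
  G2 stuck-at-1: G1=0, G2=1 [stuck-at-1], G3=1, G4=0 → 0 — eliminated
Only G1 stuck-at-1 reproduces the observed 1.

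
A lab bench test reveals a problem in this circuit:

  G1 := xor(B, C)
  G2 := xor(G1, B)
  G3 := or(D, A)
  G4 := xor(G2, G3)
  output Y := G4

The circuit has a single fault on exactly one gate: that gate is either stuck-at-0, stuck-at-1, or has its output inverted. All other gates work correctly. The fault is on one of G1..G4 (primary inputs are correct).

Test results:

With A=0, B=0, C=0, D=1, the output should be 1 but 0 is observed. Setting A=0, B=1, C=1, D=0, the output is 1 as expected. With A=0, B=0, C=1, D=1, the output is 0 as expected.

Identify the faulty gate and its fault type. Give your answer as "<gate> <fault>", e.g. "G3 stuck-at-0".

G2 stuck-at-1

Fault-free values for test 1 (A=0, B=0, C=0, D=1): G1=0, G2=0, G3=1, G4=1, giving Y=1. Observed 0.
Test 1: faults giving observed 0 are {G1 stuck-at-1, G1 inverted output, G2 stuck-at-1, G2 inverted output, G3 stuck-at-0, G3 inverted output, G4 stuck-at-0, G4 inverted output}.
Test 2 (A=0, B=1, C=1, D=0): fault-free G1=0, G2=1, G3=0, G4=1 → 1; observed 1. Eliminates G1 stuck-at-1, G1 inverted output, G2 inverted output, G3 inverted output, G4 stuck-at-0, G4 inverted output.
Test 3 (A=0, B=0, C=1, D=1): fault-free G1=1, G2=1, G3=1, G4=0 → 0; observed 0. Eliminates G3 stuck-at-0.
Only G2 stuck-at-1 is consistent with every test.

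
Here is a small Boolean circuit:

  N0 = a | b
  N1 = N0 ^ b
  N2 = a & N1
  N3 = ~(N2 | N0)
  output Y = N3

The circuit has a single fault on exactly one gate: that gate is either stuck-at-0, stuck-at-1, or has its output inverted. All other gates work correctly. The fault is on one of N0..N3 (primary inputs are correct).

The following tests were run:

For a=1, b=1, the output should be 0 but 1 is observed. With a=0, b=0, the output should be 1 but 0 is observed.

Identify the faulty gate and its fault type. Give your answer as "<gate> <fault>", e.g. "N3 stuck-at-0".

Fault-free values for test 1 (a=1, b=1): N0=1, N1=0, N2=0, N3=0, giving Y=0. Observed 1.
Test 1: faults giving observed 1 are {N3 stuck-at-1, N3 inverted output}.
Test 2 (a=0, b=0): fault-free N0=0, N1=0, N2=0, N3=1 → 1; observed 0. Eliminates N3 stuck-at-1.
Only N3 inverted output is consistent with every test.

N3 inverted output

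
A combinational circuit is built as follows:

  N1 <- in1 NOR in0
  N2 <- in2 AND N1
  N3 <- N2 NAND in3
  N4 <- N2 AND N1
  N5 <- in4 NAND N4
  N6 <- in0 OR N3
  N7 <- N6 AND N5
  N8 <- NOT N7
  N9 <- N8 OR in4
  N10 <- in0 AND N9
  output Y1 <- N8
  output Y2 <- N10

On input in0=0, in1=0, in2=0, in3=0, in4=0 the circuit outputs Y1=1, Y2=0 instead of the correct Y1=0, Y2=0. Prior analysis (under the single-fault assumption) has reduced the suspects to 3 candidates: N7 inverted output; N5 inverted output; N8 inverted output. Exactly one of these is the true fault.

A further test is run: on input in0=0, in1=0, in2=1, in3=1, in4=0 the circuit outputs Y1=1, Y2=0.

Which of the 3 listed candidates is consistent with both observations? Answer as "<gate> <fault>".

Evaluate each candidate on input in0=0, in1=0, in2=1, in3=1, in4=0:
  N7 inverted output: N1=1, N2=1, N3=0, N4=1, N5=1, N6=0, N7=1 [inverted output], N8=0, N9=0, N10=0 → Y1=0, Y2=0 — eliminated
  N5 inverted output: N1=1, N2=1, N3=0, N4=1, N5=0 [inverted output], N6=0, N7=0, N8=1, N9=1, N10=0 → Y1=1, Y2=0 — matches
  N8 inverted output: N1=1, N2=1, N3=0, N4=1, N5=1, N6=0, N7=0, N8=0 [inverted output], N9=0, N10=0 → Y1=0, Y2=0 — eliminated
Only N5 inverted output reproduces the observed Y1=1, Y2=0.

N5 inverted output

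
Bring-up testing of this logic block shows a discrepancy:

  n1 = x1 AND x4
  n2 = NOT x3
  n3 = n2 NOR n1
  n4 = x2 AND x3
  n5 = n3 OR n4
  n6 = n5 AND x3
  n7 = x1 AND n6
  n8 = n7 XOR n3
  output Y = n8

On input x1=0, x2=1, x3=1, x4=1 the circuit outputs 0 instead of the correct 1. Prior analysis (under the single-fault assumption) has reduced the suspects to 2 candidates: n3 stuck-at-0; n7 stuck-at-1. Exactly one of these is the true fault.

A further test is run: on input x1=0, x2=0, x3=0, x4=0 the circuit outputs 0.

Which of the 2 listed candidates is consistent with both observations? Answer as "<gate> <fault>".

Evaluate each candidate on input x1=0, x2=0, x3=0, x4=0:
  n3 stuck-at-0: n1=0, n2=1, n3=0 [stuck-at-0], n4=0, n5=0, n6=0, n7=0, n8=0 → 0 — matches
  n7 stuck-at-1: n1=0, n2=1, n3=0, n4=0, n5=0, n6=0, n7=1 [stuck-at-1], n8=1 → 1 — eliminated
Only n3 stuck-at-0 reproduces the observed 0.

n3 stuck-at-0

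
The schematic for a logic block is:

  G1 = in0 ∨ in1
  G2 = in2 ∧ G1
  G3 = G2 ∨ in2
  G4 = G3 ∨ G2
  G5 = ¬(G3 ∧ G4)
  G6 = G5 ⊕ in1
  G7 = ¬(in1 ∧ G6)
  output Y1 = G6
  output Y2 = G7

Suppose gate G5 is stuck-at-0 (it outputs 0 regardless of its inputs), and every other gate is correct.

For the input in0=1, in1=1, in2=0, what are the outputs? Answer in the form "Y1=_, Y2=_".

Propagate with G5 forced: G1=1, G2=0, G3=0, G4=0, G5=0 [stuck-at-0], G6=1, G7=0.
So the outputs are Y1=1, Y2=0. (Without the fault they would be Y1=0, Y2=1.)

Y1=1, Y2=0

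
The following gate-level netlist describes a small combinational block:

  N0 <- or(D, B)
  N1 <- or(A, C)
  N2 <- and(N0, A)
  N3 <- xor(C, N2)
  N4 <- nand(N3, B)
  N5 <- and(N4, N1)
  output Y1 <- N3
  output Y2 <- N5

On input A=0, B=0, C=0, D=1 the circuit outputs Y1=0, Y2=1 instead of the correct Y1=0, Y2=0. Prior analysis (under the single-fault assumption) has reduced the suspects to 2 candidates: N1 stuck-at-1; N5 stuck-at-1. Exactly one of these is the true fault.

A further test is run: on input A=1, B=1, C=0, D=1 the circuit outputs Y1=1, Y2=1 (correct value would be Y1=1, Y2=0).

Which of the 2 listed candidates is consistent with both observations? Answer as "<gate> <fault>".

Evaluate each candidate on input A=1, B=1, C=0, D=1:
  N1 stuck-at-1: N0=1, N1=1 [stuck-at-1], N2=1, N3=1, N4=0, N5=0 → Y1=1, Y2=0 — eliminated
  N5 stuck-at-1: N0=1, N1=1, N2=1, N3=1, N4=0, N5=1 [stuck-at-1] → Y1=1, Y2=1 — matches
Only N5 stuck-at-1 reproduces the observed Y1=1, Y2=1.

N5 stuck-at-1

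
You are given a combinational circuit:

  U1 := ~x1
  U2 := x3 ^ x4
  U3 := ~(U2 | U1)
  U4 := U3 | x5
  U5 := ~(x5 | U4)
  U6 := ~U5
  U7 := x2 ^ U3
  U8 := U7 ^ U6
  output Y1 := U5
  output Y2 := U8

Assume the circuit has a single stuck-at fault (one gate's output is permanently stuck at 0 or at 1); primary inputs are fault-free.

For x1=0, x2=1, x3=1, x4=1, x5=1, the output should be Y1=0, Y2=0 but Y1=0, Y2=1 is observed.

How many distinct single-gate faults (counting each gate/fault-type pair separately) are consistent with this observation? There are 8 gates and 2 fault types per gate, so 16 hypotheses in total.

5

Fault-free: U1=1, U2=0, U3=0, U4=1, U5=0, U6=1, U7=1, U8=0 → Y1=0, Y2=0. Observed Y1=0, Y2=1.
  U1: stuck-at-0 ✓; others ✗
  U2: none of the 2 fault types match ✗
  U3: stuck-at-1 ✓; others ✗
  U4: none of the 2 fault types match ✗
  U5: none of the 2 fault types match ✗
  U6: stuck-at-0 ✓; others ✗
  U7: stuck-at-0 ✓; others ✗
  U8: stuck-at-1 ✓; others ✗
Consistent faults: {U1 stuck-at-0, U3 stuck-at-1, U6 stuck-at-0, U7 stuck-at-0, U8 stuck-at-1} — 5 in all.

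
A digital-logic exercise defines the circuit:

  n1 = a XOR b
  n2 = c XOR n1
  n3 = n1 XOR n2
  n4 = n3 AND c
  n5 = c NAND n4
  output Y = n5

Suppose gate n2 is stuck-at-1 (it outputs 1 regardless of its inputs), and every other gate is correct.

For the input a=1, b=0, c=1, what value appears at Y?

Propagate with n2 forced: n1=1, n2=1 [stuck-at-1], n3=0, n4=0, n5=1.
So Y = 1. (Without the fault it would be 0.)

1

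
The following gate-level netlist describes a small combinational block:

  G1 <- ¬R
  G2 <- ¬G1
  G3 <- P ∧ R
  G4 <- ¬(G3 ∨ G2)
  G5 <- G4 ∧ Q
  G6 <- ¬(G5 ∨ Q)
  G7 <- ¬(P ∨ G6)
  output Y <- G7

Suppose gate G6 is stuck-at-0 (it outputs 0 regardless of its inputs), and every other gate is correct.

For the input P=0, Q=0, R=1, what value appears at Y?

Propagate with G6 forced: G1=0, G2=1, G3=0, G4=0, G5=0, G6=0 [stuck-at-0], G7=1.
So Y = 1. (Without the fault it would be 0.)

1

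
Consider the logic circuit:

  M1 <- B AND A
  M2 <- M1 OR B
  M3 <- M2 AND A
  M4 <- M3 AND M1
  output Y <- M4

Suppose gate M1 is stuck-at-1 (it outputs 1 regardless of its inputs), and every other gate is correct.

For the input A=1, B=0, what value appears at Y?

Propagate with M1 forced: M1=1 [stuck-at-1], M2=1, M3=1, M4=1.
So Y = 1. (Without the fault it would be 0.)

1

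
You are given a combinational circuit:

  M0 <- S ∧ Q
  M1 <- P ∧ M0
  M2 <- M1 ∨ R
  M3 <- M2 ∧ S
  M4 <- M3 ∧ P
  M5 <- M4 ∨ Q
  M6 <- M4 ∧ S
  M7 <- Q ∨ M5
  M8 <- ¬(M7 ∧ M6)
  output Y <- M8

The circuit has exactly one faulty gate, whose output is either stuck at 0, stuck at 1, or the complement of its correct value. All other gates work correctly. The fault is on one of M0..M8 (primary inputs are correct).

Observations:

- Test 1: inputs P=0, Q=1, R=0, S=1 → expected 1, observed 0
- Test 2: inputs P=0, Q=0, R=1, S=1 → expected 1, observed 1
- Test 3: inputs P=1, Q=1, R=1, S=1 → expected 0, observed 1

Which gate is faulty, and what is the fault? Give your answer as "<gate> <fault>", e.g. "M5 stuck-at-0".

M6 inverted output

Fault-free values for test 1 (P=0, Q=1, R=0, S=1): M0=1, M1=0, M2=0, M3=0, M4=0, M5=1, M6=0, M7=1, M8=1, giving Y=1. Observed 0.
Test 1: faults giving observed 0 are {M4 stuck-at-1, M4 inverted output, M6 stuck-at-1, M6 inverted output, M8 stuck-at-0, M8 inverted output}.
Test 2 (P=0, Q=0, R=1, S=1): fault-free M0=0, M1=0, M2=1, M3=1, M4=0, M5=0, M6=0, M7=0, M8=1 → 1; observed 1. Eliminates M4 stuck-at-1, M4 inverted output, M8 stuck-at-0, M8 inverted output.
Test 3 (P=1, Q=1, R=1, S=1): fault-free M0=1, M1=1, M2=1, M3=1, M4=1, M5=1, M6=1, M7=1, M8=0 → 0; observed 1. Eliminates M6 stuck-at-1.
Only M6 inverted output is consistent with every test.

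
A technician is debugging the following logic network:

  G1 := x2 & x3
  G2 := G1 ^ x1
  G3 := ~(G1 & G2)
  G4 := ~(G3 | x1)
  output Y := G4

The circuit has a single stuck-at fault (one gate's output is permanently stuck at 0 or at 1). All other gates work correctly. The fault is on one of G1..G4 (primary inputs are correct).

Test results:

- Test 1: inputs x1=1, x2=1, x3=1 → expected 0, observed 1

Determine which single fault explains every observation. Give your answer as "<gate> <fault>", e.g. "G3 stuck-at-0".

Fault-free values for test 1 (x1=1, x2=1, x3=1): G1=1, G2=0, G3=1, G4=0, giving Y=0. Observed 1.
Test 1: faults giving observed 1 are {G4 stuck-at-1}.
Only G4 stuck-at-1 is consistent with every test.

G4 stuck-at-1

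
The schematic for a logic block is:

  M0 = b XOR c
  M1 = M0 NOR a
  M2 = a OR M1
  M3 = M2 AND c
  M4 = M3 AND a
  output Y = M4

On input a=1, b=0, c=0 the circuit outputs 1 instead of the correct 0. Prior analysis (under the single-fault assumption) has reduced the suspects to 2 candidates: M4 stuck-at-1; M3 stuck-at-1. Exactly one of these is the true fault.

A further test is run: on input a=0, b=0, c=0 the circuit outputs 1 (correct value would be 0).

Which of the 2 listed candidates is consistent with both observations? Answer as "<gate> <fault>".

M4 stuck-at-1

Evaluate each candidate on input a=0, b=0, c=0:
  M4 stuck-at-1: M0=0, M1=1, M2=1, M3=0, M4=1 [stuck-at-1] → 1 — matches
  M3 stuck-at-1: M0=0, M1=1, M2=1, M3=1 [stuck-at-1], M4=0 → 0 — eliminated
Only M4 stuck-at-1 reproduces the observed 1.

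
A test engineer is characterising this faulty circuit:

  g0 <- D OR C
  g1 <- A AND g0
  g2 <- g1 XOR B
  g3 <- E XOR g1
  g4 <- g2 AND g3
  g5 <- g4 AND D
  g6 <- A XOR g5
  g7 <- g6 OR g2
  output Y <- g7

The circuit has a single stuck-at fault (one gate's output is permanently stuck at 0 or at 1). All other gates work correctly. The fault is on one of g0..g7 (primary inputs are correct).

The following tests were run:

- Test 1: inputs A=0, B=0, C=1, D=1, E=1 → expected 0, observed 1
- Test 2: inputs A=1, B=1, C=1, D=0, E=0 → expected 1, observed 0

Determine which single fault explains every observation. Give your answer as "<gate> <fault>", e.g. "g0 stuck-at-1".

Fault-free values for test 1 (A=0, B=0, C=1, D=1, E=1): g0=1, g1=0, g2=0, g3=1, g4=0, g5=0, g6=0, g7=0, giving Y=0. Observed 1.
Test 1: faults giving observed 1 are {g1 stuck-at-1, g2 stuck-at-1, g4 stuck-at-1, g5 stuck-at-1, g6 stuck-at-1, g7 stuck-at-1}.
Test 2 (A=1, B=1, C=1, D=0, E=0): fault-free g0=1, g1=1, g2=0, g3=1, g4=0, g5=0, g6=1, g7=1 → 1; observed 0. Eliminates g1 stuck-at-1, g2 stuck-at-1, g4 stuck-at-1, g6 stuck-at-1, g7 stuck-at-1.
Only g5 stuck-at-1 is consistent with every test.

g5 stuck-at-1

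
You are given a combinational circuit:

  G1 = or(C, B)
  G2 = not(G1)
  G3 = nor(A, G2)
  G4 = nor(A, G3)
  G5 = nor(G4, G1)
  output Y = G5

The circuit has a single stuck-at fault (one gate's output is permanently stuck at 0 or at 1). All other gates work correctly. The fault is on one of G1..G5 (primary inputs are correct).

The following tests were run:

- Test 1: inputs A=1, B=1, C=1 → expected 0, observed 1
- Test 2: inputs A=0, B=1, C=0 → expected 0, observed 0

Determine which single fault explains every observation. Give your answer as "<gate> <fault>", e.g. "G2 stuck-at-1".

Fault-free values for test 1 (A=1, B=1, C=1): G1=1, G2=0, G3=0, G4=0, G5=0, giving Y=0. Observed 1.
Test 1: faults giving observed 1 are {G1 stuck-at-0, G5 stuck-at-1}.
Test 2 (A=0, B=1, C=0): fault-free G1=1, G2=0, G3=1, G4=0, G5=0 → 0; observed 0. Eliminates G5 stuck-at-1.
Only G1 stuck-at-0 is consistent with every test.

G1 stuck-at-0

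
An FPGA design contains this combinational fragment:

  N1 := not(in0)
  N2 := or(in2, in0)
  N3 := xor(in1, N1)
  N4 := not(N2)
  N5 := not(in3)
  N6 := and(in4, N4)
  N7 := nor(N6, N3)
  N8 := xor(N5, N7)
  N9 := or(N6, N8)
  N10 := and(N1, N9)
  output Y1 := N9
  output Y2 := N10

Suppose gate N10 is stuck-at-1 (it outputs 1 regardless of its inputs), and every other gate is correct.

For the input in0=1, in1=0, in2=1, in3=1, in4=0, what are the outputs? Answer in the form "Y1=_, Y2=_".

Y1=1, Y2=1

Propagate with N10 forced: N1=0, N2=1, N3=0, N4=0, N5=0, N6=0, N7=1, N8=1, N9=1, N10=1 [stuck-at-1].
So the outputs are Y1=1, Y2=1. (Without the fault they would be Y1=1, Y2=0.)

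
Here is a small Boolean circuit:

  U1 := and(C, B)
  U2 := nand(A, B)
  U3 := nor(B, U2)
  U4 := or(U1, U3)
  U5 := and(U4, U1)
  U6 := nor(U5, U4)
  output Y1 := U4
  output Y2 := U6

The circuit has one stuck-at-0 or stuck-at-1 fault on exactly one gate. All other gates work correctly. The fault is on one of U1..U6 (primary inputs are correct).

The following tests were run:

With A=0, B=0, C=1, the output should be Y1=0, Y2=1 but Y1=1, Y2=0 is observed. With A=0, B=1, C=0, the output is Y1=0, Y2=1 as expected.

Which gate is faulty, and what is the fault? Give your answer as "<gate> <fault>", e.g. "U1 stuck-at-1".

Fault-free values for test 1 (A=0, B=0, C=1): U1=0, U2=1, U3=0, U4=0, U5=0, U6=1, giving Y1=0, Y2=1. Observed Y1=1, Y2=0.
Test 1: faults giving observed Y1=1, Y2=0 are {U1 stuck-at-1, U2 stuck-at-0, U3 stuck-at-1, U4 stuck-at-1}.
Test 2 (A=0, B=1, C=0): fault-free U1=0, U2=1, U3=0, U4=0, U5=0, U6=1 → Y1=0, Y2=1; observed Y1=0, Y2=1. Eliminates U1 stuck-at-1, U3 stuck-at-1, U4 stuck-at-1.
Only U2 stuck-at-0 is consistent with every test.

U2 stuck-at-0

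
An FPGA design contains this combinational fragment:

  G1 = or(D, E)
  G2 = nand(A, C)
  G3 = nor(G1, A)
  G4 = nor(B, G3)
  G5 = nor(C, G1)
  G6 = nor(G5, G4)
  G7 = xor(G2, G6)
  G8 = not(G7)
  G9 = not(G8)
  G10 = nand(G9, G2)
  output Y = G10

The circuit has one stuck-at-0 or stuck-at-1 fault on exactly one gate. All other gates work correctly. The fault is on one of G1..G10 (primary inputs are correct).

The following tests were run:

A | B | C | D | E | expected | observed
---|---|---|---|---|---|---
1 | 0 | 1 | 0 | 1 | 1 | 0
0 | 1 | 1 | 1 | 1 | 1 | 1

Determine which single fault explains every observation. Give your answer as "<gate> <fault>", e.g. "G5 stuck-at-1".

Fault-free values for test 1 (A=1, B=0, C=1, D=0, E=1): G1=1, G2=0, G3=0, G4=1, G5=0, G6=0, G7=0, G8=1, G9=0, G10=1, giving Y=1. Observed 0.
Test 1: faults giving observed 0 are {G2 stuck-at-1, G10 stuck-at-0}.
Test 2 (A=0, B=1, C=1, D=1, E=1): fault-free G1=1, G2=1, G3=0, G4=0, G5=0, G6=1, G7=0, G8=1, G9=0, G10=1 → 1; observed 1. Eliminates G10 stuck-at-0.
Only G2 stuck-at-1 is consistent with every test.

G2 stuck-at-1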